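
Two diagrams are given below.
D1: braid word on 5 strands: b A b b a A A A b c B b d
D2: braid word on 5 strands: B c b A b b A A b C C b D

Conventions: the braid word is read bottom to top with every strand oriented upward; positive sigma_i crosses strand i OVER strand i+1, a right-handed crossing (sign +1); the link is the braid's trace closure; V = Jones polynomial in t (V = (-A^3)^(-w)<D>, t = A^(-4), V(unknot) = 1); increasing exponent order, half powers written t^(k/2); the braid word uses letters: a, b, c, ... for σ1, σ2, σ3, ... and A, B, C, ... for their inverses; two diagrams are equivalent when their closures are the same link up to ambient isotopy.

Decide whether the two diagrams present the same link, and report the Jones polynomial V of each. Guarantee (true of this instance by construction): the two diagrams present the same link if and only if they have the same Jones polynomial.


equivalent: yes
D1 (bracket A^-9 - 2A^-5 + 4A^-1 - 3A^3 + 4A^7 - 3A^11 + 2A^15 - A^19; 13 crossings at w = +3): V = t^(-5/2) - 2t^(-3/2) + 3t^(-1/2) - 4t^(1/2) + 3t^(3/2) - 4t^(5/2) + 2t^(7/2) - t^(9/2)
D2 (bracket A^-21 - 2A^-17 + 4A^-13 - 3A^-9 + 4A^-5 - 3A^-1 + 2A^3 - A^7; 13 crossings at w = -1): V = t^(-5/2) - 2t^(-3/2) + 3t^(-1/2) - 4t^(1/2) + 3t^(3/2) - 4t^(5/2) + 2t^(7/2) - t^(9/2)
key observation: all 2 diagrams share one V(t), hence one class


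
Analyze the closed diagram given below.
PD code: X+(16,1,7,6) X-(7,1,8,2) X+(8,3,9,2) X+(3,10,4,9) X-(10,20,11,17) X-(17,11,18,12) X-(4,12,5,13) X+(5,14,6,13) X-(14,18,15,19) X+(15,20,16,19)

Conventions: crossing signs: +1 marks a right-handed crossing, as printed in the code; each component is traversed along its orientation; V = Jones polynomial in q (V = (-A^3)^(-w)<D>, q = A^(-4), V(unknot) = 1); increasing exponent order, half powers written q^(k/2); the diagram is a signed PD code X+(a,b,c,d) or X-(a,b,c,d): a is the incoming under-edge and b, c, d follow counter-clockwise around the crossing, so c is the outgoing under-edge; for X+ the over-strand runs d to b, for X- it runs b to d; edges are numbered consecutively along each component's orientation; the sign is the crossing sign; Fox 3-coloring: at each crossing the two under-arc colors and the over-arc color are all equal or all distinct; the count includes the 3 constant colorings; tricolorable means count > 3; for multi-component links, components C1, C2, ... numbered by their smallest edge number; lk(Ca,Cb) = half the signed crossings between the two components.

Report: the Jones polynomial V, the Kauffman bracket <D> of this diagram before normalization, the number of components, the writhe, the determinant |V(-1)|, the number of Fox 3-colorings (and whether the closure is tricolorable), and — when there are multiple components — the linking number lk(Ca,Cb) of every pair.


Jones polynomial: V(q) = q^-2 + 2 + q^2
<D> = A^-8 + 2 + A^8; writhe 0
components 3, writhe 0 (10 crossings)
linking number lk(C1,C2) = +1
lk(C1,C3): 0
lk(C2,C3) = -1
3-colorings: 3 of 3^10, det 4 — not tricolorable
note: |V(-1)| = 4: so not tricolorable, since 3 does not divide 4


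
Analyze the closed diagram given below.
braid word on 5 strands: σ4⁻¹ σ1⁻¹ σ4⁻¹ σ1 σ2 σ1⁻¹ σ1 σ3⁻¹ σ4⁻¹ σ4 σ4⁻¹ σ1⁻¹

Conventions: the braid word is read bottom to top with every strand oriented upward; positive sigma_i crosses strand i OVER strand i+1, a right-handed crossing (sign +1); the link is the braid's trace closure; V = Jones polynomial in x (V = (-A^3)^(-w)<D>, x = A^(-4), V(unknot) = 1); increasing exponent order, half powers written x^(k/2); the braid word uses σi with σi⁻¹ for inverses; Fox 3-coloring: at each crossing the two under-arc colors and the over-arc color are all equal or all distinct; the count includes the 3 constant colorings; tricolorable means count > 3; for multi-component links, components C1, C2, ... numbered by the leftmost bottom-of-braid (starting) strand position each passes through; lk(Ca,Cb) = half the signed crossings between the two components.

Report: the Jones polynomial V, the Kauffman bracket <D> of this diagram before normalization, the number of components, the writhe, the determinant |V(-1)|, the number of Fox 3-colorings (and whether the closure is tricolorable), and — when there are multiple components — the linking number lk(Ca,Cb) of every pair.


V(x) = -x^-4 + x^-3 + x^-1
bracket: A^-8 + 1 - A^4, w = -4
1 component, writhe -4, over 12 crossings
det 3, colorings 9 of 3^12 — tricolorable
observation: free reduction leaves σ4⁻¹ σ1⁻¹ σ4⁻¹ σ1 σ2 σ3⁻¹ σ4⁻¹ σ1⁻¹ of the original 12 letters


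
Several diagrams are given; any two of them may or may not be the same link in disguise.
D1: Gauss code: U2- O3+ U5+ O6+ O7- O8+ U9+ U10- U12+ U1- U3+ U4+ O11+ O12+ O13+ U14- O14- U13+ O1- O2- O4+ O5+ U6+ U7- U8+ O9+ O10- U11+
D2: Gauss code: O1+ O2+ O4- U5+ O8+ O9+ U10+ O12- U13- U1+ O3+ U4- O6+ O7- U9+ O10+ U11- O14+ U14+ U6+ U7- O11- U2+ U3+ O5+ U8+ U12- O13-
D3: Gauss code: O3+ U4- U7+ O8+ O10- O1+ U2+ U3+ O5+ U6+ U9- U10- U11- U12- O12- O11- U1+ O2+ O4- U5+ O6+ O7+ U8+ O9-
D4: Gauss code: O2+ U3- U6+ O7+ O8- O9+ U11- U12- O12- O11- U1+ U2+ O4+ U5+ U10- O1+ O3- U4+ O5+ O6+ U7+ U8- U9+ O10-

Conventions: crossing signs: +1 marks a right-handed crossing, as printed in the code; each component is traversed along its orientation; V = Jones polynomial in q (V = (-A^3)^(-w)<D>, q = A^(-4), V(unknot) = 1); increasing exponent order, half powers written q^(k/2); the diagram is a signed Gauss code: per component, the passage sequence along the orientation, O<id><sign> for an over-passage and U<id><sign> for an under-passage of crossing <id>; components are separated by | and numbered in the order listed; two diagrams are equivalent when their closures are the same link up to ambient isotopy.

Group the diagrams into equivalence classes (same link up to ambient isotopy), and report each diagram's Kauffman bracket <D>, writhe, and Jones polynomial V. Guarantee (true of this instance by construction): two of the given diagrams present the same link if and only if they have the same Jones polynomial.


grouping into links: {D1} | {D2, D3, D4}
V(D1) = q + q^3 - q^4  (w +4, c 14, <D> = -A^-4 + 1 + A^8)
D2 (bracket A^-16 - 2A^-12 + 2A^-8 - 3A^-4 + 3 - 2A^4 + 2A^8; 14 crossings at w = +4): V = 2q - 2q^2 + 3q^3 - 3q^4 + 2q^5 - 2q^6 + q^7
V(D3) = 2q - 2q^2 + 3q^3 - 3q^4 + 2q^5 - 2q^6 + q^7  (w +2, c 12, <D> = A^-22 - 2A^-18 + 2A^-14 - 3A^-10 + 3A^-6 - 2A^-2 + 2A^2)
V(D4) = 2q - 2q^2 + 3q^3 - 3q^4 + 2q^5 - 2q^6 + q^7  [12 crossings, <D> = A^-22 - 2A^-18 + 2A^-14 - 3A^-10 + 3A^-6 - 2A^-2 + 2A^2, w = +2]
why: 2 values of V(q) split the 4 diagrams


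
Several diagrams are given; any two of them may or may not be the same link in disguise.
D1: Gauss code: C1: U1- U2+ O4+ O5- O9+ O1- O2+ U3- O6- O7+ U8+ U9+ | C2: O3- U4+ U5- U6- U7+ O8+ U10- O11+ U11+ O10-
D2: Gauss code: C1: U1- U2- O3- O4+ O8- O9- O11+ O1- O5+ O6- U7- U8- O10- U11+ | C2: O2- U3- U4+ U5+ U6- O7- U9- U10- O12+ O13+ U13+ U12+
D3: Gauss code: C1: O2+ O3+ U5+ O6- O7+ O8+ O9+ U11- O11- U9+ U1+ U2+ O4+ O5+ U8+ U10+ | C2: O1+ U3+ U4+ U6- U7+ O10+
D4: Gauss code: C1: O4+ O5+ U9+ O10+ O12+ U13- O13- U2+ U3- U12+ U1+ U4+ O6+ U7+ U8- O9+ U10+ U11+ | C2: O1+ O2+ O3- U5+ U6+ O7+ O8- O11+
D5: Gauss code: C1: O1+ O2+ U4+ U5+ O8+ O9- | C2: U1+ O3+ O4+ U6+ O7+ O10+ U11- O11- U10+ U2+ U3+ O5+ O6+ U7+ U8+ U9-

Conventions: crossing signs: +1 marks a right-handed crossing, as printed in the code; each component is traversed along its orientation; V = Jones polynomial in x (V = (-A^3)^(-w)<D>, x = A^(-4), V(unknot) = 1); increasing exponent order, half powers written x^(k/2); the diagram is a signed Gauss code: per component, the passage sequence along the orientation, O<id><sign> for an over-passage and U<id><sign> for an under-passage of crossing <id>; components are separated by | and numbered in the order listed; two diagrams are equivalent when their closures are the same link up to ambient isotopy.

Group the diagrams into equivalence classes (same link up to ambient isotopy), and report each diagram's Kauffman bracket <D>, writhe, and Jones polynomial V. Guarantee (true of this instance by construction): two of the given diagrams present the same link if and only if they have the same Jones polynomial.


grouping into links: {D1} | {D2} | {D3, D4, D5}
V(D1) = -x^(-1/2) - x^(1/2)  (w +1, c 11, <D> = A + A^5)
V(D2) = -x^(-11/2) + x^(-9/2) - x^(-7/2) - x^(-3/2)  [13 crossings, <D> = A^-3 + A^5 - A^9 + A^13, w = -3]
D3 (bracket -A^-9 + A^-5 + A^3 + A^11; 11 crossings at w = +7): V = -x^(5/2) - x^(9/2) - x^(13/2) + x^(15/2)
V(D4) = -x^(5/2) - x^(9/2) - x^(13/2) + x^(15/2)  (w +7, c 13, <D> = -A^-9 + A^-5 + A^3 + A^11)
V(D5) = -x^(5/2) - x^(9/2) - x^(13/2) + x^(15/2)  (w +7, c 11, <D> = -A^-9 + A^-5 + A^3 + A^11)
why: 3 values of V(x) split the 5 diagrams


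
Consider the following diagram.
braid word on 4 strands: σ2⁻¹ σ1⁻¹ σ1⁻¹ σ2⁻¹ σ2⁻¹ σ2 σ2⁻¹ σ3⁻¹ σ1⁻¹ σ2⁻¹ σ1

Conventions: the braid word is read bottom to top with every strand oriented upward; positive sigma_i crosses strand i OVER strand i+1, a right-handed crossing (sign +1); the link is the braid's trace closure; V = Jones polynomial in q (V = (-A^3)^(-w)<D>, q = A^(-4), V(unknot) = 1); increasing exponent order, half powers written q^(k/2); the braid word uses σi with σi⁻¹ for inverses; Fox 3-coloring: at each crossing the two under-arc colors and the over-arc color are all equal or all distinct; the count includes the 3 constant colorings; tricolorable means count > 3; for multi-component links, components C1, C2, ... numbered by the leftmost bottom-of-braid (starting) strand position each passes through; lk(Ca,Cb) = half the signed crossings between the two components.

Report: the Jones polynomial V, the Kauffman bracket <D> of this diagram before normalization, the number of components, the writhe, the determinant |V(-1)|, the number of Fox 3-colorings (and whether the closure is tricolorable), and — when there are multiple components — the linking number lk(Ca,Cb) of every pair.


Jones polynomial: V(q) = -q^-7 + q^-6 - q^-5 + q^-4 + q^-2
<D> = -A^-13 - A^-5 + A^-1 - A^3 + A^7; writhe -7
components 1, writhe -7 (11 crossings)
3-colorings: 3 of 3^11, det 5 — not tricolorable
note: the span of V is 5, forcing >= 5 crossings in any diagram


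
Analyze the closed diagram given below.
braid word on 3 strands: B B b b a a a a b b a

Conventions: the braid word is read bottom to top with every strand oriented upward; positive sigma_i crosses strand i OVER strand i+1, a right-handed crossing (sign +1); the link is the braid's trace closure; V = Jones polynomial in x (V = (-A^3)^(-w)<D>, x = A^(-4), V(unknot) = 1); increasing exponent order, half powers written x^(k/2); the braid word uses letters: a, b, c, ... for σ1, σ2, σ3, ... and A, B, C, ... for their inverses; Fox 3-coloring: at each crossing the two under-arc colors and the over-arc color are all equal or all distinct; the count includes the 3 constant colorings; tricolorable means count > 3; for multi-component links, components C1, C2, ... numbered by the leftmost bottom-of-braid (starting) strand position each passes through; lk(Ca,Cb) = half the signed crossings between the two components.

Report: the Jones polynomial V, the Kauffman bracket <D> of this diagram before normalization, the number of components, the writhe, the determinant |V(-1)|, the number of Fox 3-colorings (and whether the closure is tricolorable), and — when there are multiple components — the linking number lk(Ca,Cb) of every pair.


Jones polynomial: V(x) = -x^(5/2) - 2x^(9/2) + x^(11/2) - 2x^(13/2) + 2x^(15/2) - x^(17/2) + x^(19/2)
<D> = -A^-17 + A^-13 - 2A^-9 + 2A^-5 - A^-1 + 2A^3 + A^11; writhe +7
components 2, writhe +7 (11 crossings)
linking number lk(C1,C2) = +1
3-colorings: 3 of 3^11, det 10 — not tricolorable
note: span 7 respects span(V) <= c + mu - 1 = 12 for this 2-component diagram


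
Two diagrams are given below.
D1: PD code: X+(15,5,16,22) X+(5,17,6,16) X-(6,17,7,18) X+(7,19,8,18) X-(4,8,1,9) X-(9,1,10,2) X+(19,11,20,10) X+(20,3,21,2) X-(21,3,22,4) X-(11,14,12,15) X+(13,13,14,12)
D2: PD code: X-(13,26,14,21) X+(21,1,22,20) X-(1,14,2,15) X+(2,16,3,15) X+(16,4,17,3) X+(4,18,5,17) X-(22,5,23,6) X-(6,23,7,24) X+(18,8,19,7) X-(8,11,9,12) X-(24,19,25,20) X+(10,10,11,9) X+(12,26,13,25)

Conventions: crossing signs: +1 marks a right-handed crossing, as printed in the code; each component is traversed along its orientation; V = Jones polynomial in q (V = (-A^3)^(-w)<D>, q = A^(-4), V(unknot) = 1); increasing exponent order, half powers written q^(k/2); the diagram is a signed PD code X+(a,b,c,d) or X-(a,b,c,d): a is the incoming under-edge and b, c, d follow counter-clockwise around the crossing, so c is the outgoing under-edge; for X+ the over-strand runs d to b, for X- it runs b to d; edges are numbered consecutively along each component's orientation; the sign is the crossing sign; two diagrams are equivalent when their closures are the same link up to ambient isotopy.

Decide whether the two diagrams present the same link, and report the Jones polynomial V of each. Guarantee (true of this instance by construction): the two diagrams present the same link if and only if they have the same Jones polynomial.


same link: yes
V(D1) = -q^(-3/2) - 2q^(1/2) + q^(3/2) - q^(5/2) + q^(7/2)  [11 crossings, <D> = -A^-11 + A^-7 - A^-3 + 2A + A^9, w = +1]
V(D2) = -q^(-3/2) - 2q^(1/2) + q^(3/2) - q^(5/2) + q^(7/2)  [13 crossings, <D> = -A^-11 + A^-7 - A^-3 + 2A + A^9, w = +1]
insight: all 2 diagrams share one V(q), hence one class


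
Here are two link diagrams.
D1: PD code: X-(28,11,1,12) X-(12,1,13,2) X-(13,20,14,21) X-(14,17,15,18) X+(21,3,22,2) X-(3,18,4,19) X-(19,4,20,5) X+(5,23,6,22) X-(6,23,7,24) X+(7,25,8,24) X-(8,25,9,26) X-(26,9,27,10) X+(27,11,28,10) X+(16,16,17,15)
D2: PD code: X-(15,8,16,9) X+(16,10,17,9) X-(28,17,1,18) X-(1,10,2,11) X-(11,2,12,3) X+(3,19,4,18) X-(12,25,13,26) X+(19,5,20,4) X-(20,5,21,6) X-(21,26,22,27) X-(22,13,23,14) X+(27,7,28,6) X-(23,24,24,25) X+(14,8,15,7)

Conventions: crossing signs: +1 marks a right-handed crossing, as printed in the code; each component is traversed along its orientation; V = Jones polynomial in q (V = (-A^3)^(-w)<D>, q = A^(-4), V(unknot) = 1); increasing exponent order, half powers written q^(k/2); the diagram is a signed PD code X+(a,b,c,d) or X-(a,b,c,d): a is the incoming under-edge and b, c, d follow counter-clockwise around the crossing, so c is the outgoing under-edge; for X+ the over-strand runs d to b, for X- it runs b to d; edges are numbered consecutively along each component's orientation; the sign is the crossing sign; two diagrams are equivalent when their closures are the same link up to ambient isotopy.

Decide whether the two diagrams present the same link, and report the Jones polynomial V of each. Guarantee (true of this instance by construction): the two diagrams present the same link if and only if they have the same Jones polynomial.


equivalent: no
V(D1) = -q^-6 + q^-5 - q^-4 + 2q^-3 - q^-2 + q^-1  (w -4, c 14, <D> = A^-8 - A^-4 + 2 - A^4 + A^8 - A^12)
D2 (bracket A^-16 - A^-12 + 2A^-8 - 2A^-4 + 2 - 2A^4 + A^8; 14 crossings at w = -4): V = q^-5 - 2q^-4 + 2q^-3 - 2q^-2 + 2q^-1 - 1 + q
why: comparing 2 Jones polynomials yields 2 groups


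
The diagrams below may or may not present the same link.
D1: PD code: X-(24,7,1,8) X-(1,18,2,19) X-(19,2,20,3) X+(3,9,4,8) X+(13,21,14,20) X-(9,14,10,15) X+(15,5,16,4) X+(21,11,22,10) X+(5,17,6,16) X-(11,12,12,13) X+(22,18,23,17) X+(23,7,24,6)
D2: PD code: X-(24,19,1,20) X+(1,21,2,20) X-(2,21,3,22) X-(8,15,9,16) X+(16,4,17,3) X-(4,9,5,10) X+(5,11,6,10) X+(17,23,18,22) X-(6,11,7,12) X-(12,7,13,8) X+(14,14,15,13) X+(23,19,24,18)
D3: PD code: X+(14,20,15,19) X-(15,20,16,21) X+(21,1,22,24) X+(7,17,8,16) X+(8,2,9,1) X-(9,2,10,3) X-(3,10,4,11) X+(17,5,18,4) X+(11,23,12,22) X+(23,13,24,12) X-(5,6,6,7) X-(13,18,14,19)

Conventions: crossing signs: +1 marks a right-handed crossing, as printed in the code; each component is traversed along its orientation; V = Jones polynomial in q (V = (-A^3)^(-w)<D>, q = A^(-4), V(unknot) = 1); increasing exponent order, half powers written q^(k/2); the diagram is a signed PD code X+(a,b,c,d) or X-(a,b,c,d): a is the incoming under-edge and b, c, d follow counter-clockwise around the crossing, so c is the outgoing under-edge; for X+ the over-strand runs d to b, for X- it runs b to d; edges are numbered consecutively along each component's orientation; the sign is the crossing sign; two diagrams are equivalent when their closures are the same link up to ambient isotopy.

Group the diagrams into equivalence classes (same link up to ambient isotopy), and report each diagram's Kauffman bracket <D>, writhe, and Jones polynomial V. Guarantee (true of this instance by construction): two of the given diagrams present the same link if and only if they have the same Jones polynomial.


equivalence classes: {D1, D3} | {D2}
D1 (bracket -A^-18 + 2A^-14 - 3A^-10 + 4A^-6 - 3A^-2 + 3A^2 - 2A^6 + A^10; 12 crossings at w = +2): V = q^-1 - 2 + 3q - 3q^2 + 4q^3 - 3q^4 + 2q^5 - q^6
D2 (bracket A^4 + A^12 - A^16; 12 crossings at w = 0): V = -q^-4 + q^-3 + q^-1
V(D3) = q^-1 - 2 + 3q - 3q^2 + 4q^3 - 3q^4 + 2q^5 - q^6  [12 crossings, <D> = -A^-18 + 2A^-14 - 3A^-10 + 4A^-6 - 3A^-2 + 3A^2 - 2A^6 + A^10, w = +2]
key observation: 2 classes among 3 diagrams; unequal V(q) rules out equality


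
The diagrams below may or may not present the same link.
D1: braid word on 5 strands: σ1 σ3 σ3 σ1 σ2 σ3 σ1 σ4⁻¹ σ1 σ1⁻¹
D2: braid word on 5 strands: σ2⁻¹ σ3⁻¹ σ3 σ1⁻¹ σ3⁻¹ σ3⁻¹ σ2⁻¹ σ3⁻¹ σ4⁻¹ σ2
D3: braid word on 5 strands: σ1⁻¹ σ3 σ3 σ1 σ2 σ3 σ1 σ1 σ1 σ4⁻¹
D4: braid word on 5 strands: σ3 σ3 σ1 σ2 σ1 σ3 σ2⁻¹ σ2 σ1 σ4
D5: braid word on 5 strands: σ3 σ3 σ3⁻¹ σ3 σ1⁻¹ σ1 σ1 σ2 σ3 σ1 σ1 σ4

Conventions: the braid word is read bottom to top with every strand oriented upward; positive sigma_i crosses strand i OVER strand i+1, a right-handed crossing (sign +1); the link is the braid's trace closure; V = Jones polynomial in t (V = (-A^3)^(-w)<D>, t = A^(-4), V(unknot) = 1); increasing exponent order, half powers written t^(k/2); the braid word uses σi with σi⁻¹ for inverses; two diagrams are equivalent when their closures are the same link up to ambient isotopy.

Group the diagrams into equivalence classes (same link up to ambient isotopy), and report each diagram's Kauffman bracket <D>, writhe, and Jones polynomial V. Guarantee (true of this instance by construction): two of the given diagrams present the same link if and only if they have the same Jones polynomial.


equivalence classes: {D1, D3, D4, D5} | {D2}
D1 (bracket A^-14 - 2A^-10 + A^-6 - 2A^-2 + 2A^2 + A^10; 10 crossings at w = +6): V = t^2 + 2t^4 - 2t^5 + t^6 - 2t^7 + t^8
V(D2) = -t^-4 + t^-3 + t^-1  (w -6, c 10, <D> = A^-14 + A^-6 - A^-2)
V(D3) = t^2 + 2t^4 - 2t^5 + t^6 - 2t^7 + t^8  [10 crossings, <D> = A^-14 - 2A^-10 + A^-6 - 2A^-2 + 2A^2 + A^10, w = +6]
V(D4) = t^2 + 2t^4 - 2t^5 + t^6 - 2t^7 + t^8  [10 crossings, <D> = A^-8 - 2A^-4 + 1 - 2A^4 + 2A^8 + A^16, w = +8]
V(D5) = t^2 + 2t^4 - 2t^5 + t^6 - 2t^7 + t^8  [12 crossings, <D> = A^-8 - 2A^-4 + 1 - 2A^4 + 2A^8 + A^16, w = +8]
observation: 2 values of V(t) split the 5 diagrams


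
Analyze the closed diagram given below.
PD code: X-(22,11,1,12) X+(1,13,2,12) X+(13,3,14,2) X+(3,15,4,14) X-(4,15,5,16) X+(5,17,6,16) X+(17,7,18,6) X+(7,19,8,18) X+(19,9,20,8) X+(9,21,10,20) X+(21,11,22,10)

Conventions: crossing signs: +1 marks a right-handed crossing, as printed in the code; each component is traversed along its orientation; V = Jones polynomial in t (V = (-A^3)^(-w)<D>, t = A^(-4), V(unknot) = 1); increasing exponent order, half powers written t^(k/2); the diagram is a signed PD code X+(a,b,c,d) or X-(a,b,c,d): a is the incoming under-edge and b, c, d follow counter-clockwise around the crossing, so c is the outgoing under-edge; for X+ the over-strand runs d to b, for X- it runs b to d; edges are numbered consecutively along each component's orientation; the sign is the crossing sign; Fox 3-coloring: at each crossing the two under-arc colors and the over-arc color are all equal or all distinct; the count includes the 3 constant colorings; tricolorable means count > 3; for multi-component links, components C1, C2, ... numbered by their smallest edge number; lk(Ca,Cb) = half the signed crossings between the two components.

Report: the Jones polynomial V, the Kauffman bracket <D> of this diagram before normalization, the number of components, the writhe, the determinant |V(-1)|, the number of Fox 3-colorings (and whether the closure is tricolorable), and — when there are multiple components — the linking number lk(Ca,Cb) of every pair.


V = t^3 + t^5 - t^6 + t^7 - t^8 + t^9 - t^10
<D> = A^-19 - A^-15 + A^-11 - A^-7 + A^-3 - A - A^9 (w = +7)
1 component over 11 crossings, w = +7
3 Fox colorings among 3^11, |V(-1)| = 7: not tricolorable
why: V spans 7 powers of t: at least 7 crossings in any diagram


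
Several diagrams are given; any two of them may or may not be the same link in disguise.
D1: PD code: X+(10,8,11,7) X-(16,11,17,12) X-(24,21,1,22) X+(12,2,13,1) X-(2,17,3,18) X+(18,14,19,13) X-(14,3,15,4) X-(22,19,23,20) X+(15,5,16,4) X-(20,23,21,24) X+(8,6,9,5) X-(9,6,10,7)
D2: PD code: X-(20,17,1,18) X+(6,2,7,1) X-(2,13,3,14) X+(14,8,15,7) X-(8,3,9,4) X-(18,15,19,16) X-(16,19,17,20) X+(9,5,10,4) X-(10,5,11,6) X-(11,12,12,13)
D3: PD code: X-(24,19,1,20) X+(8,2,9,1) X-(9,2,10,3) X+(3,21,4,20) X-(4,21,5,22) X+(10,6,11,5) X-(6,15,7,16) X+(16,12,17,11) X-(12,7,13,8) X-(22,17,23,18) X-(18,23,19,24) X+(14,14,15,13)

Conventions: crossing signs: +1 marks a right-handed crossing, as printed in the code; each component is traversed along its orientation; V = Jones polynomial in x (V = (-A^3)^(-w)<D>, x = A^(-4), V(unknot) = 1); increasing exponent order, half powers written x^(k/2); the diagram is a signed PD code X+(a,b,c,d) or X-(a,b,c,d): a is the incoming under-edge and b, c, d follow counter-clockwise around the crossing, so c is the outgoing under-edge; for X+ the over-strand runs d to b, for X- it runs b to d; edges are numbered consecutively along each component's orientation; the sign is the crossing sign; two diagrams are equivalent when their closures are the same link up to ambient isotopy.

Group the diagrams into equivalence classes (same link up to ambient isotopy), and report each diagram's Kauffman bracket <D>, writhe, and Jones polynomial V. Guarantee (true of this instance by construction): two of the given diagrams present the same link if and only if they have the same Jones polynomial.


grouping into links: {D1, D2, D3}
V(D1) = -x^-6 + 2x^-5 - 2x^-4 + 3x^-3 - 3x^-2 + 2x^-1 - 1 + x  (w -2, c 12, <D> = A^-10 - A^-6 + 2A^-2 - 3A^2 + 3A^6 - 2A^10 + 2A^14 - A^18)
V(D2) = -x^-6 + 2x^-5 - 2x^-4 + 3x^-3 - 3x^-2 + 2x^-1 - 1 + x  [10 crossings, <D> = A^-16 - A^-12 + 2A^-8 - 3A^-4 + 3 - 2A^4 + 2A^8 - A^12, w = -4]
D3 (bracket A^-10 - A^-6 + 2A^-2 - 3A^2 + 3A^6 - 2A^10 + 2A^14 - A^18; 12 crossings at w = -2): V = -x^-6 + 2x^-5 - 2x^-4 + 3x^-3 - 3x^-2 + 2x^-1 - 1 + x
why: one V(x) for all 3 diagrams — one class (guaranteed)


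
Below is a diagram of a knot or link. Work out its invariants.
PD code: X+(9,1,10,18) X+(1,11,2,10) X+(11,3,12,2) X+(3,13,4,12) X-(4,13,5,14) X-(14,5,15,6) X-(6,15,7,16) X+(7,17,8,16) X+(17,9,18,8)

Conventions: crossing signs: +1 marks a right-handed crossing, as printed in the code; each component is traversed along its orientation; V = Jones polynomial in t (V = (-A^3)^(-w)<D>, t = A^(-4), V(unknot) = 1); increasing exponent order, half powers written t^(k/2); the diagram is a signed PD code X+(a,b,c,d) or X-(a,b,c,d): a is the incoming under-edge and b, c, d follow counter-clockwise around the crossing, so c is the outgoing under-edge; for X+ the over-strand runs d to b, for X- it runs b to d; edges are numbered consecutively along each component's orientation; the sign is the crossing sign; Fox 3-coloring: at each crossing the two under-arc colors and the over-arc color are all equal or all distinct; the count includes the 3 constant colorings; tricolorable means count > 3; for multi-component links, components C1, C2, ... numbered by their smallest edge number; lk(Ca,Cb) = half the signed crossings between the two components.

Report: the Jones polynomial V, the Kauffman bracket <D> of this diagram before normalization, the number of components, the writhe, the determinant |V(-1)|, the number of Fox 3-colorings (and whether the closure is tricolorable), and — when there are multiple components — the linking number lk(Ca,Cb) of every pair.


Jones polynomial: V(t) = t + t^3 - t^4
<D> = A^-7 - A^-3 - A^5; writhe +3
components 1, writhe +3 (9 crossings)
3-colorings: 9 of 3^9, det 3 — tricolorable
note: w = +3 shifts under R1 moves; the (-A^3)^(-3) factor cancels that in V


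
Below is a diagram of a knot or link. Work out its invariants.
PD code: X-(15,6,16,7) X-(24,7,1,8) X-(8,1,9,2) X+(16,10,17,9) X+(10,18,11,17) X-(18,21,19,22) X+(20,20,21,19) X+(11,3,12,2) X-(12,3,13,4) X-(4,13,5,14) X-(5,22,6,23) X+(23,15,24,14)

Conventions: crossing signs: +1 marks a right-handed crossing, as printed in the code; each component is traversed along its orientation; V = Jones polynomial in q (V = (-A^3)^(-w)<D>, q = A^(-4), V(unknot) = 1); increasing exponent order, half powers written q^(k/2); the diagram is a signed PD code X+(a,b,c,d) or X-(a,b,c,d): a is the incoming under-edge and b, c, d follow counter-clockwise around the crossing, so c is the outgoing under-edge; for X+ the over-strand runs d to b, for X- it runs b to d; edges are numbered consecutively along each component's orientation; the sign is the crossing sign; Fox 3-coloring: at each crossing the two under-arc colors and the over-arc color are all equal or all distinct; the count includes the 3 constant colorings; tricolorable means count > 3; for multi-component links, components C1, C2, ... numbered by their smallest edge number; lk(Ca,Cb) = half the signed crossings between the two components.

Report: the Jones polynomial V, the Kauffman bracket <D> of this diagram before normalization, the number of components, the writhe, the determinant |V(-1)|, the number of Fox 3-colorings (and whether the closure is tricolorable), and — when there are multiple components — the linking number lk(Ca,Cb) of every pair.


Jones polynomial: V(q) = -q^-5 + q^-4 - q^-3 + 2q^-2 - q^-1 + 2 - q
<D> = -A^-10 + 2A^-6 - A^-2 + 2A^2 - A^6 + A^10 - A^14; writhe -2
components 1, writhe -2 (12 crossings)
3-colorings: 9 of 3^12, det 9 — tricolorable
note: w = -2 (over 12 crossings) is diagram-only; (-A^3)^(2) removes it from V


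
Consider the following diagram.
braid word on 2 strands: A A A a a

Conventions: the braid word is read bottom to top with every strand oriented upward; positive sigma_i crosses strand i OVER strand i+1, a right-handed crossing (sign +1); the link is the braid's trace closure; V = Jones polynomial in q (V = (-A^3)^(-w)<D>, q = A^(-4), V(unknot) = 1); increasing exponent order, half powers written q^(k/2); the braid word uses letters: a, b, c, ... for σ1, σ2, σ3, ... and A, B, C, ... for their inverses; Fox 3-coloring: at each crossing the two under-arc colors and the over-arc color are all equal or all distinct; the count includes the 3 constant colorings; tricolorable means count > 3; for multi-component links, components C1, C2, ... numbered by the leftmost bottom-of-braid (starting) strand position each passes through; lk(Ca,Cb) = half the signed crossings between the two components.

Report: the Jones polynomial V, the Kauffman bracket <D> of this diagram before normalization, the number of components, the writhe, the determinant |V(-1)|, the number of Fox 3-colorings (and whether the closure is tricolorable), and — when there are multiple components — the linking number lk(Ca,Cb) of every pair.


V = 1
<D> = -A^-3 (w = -1)
1 component over 5 crossings, w = -1
3 Fox colorings among 3^5, |V(-1)| = 1: not tricolorable
why: w = -1 shifts under R1 moves; the (-A^3)^(1) factor cancels that in V


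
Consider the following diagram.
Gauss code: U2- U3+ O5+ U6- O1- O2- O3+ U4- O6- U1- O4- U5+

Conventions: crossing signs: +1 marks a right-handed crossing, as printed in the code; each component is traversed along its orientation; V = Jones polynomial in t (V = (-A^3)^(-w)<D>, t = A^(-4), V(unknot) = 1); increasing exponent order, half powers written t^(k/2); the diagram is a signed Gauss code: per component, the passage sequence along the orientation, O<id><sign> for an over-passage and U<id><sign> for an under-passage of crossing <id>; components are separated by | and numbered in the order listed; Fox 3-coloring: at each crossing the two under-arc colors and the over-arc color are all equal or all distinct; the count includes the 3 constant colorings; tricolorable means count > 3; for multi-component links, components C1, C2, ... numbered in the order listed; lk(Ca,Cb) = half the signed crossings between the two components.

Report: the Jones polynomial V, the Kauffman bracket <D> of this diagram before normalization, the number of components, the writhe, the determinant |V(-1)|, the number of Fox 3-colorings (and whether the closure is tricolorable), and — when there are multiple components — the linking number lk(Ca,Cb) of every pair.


V = -t^-4 + t^-3 + t^-1
<D> = A^-2 + A^6 - A^10 (w = -2)
1 component over 6 crossings, w = -2
9 Fox colorings among 3^6, |V(-1)| = 3: tricolorable
why: w = -2 (over 6 crossings) is diagram-only; (-A^3)^(2) removes it from V


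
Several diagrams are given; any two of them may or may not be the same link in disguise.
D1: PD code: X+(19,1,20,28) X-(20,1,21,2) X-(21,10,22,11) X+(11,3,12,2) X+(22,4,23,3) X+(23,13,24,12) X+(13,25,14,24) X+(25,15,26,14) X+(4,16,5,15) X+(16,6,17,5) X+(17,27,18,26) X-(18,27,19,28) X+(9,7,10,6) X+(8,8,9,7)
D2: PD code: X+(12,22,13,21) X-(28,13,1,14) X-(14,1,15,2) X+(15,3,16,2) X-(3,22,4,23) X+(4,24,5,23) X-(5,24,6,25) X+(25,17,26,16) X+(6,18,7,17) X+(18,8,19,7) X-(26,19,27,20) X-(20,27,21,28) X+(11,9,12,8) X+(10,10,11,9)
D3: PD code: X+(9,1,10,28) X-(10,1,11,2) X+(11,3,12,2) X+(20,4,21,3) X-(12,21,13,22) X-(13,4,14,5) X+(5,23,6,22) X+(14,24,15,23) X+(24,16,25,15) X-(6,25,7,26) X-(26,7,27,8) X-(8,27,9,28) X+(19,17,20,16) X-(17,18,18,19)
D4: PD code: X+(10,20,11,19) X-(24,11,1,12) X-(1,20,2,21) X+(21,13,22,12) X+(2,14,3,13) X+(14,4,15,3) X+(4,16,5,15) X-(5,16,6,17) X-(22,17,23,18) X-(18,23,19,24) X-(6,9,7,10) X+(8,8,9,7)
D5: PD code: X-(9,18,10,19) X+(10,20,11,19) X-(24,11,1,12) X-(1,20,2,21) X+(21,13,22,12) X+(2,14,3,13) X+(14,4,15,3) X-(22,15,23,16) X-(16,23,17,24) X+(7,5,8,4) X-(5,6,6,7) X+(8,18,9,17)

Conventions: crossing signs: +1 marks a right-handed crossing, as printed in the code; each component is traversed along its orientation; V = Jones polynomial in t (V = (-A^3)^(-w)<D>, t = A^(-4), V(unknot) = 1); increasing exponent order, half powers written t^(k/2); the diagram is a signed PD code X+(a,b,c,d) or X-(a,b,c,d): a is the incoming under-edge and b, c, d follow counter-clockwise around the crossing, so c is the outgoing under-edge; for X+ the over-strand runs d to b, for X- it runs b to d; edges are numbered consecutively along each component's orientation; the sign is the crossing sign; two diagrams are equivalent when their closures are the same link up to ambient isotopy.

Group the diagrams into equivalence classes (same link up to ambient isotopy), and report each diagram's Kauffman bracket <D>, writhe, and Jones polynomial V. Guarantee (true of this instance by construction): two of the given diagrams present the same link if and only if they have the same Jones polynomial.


equivalence classes: {D1} | {D2, D3, D4, D5}
D1 (bracket -A^-4 + 1 - A^4 + A^8 + A^16; 14 crossings at w = +8): V = t^2 + t^4 - t^5 + t^6 - t^7
D2 (bracket -A^-6 + 2A^-2 - 2A^2 + 3A^6 - 2A^10 + 2A^14 - A^18; 14 crossings at w = +2): V = -t^-3 + 2t^-2 - 2t^-1 + 3 - 2t + 2t^2 - t^3
D3 (bracket -A^-12 + 2A^-8 - 2A^-4 + 3 - 2A^4 + 2A^8 - A^12; 14 crossings at w = 0): V = -t^-3 + 2t^-2 - 2t^-1 + 3 - 2t + 2t^2 - t^3
V(D4) = -t^-3 + 2t^-2 - 2t^-1 + 3 - 2t + 2t^2 - t^3  [12 crossings, <D> = -A^-12 + 2A^-8 - 2A^-4 + 3 - 2A^4 + 2A^8 - A^12, w = 0]
D5 (bracket -A^-12 + 2A^-8 - 2A^-4 + 3 - 2A^4 + 2A^8 - A^12; 12 crossings at w = 0): V = -t^-3 + 2t^-2 - 2t^-1 + 3 - 2t + 2t^2 - t^3
key observation: comparing 5 Jones polynomials yields 2 groups


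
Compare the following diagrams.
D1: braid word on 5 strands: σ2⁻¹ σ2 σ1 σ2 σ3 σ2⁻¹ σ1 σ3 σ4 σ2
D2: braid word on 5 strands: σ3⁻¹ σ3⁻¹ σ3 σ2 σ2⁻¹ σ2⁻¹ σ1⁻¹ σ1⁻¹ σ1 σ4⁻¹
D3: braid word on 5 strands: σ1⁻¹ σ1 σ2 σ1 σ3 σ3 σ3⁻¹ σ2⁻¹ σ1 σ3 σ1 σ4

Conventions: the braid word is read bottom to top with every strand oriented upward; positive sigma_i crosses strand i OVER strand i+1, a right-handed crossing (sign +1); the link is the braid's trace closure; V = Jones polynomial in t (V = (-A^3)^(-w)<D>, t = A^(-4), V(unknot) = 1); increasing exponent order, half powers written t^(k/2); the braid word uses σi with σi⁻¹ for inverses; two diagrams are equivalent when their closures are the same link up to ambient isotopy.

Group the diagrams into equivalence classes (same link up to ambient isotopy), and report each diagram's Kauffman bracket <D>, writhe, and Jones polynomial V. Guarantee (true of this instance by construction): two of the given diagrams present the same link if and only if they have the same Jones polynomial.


classes: {D1, D3} | {D2}
V(D1) = t - t^2 + 2t^3 - t^4 + t^5 - t^6  [10 crossings, <D> = -A^-6 + A^-2 - A^2 + 2A^6 - A^10 + A^14, w = +6]
D2 (bracket A^-12; 10 crossings at w = -4): V = 1
V(D3) = t - t^2 + 2t^3 - t^4 + t^5 - t^6  [12 crossings, <D> = -A^-6 + A^-2 - A^2 + 2A^6 - A^10 + A^14, w = +6]
note: V(t) takes 2 values over 3 diagrams, fixing the grouping


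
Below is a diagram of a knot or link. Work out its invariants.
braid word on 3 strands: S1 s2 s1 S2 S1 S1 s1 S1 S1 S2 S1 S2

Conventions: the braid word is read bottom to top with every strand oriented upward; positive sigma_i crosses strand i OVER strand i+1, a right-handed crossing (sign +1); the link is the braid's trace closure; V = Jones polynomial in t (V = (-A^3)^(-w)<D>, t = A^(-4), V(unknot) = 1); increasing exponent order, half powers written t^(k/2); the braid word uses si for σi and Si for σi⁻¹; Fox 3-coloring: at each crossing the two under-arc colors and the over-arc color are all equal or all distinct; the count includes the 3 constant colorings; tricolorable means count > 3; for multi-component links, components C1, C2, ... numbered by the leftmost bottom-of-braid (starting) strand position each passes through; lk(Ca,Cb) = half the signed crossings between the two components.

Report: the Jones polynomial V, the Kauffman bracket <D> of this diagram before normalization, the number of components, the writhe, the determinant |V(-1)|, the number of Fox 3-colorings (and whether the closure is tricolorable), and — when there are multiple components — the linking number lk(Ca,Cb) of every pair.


V = t^-8 - 2t^-7 + t^-6 - 2t^-5 + 2t^-4 + t^-2
<D> = A^-10 + 2A^-2 - 2A^2 + A^6 - 2A^10 + A^14 (w = -6)
1 component over 12 crossings, w = -6
27 Fox colorings among 3^12, |V(-1)| = 9: tricolorable
why: w = -6 (over 12 crossings) is diagram-only; (-A^3)^(6) removes it from V


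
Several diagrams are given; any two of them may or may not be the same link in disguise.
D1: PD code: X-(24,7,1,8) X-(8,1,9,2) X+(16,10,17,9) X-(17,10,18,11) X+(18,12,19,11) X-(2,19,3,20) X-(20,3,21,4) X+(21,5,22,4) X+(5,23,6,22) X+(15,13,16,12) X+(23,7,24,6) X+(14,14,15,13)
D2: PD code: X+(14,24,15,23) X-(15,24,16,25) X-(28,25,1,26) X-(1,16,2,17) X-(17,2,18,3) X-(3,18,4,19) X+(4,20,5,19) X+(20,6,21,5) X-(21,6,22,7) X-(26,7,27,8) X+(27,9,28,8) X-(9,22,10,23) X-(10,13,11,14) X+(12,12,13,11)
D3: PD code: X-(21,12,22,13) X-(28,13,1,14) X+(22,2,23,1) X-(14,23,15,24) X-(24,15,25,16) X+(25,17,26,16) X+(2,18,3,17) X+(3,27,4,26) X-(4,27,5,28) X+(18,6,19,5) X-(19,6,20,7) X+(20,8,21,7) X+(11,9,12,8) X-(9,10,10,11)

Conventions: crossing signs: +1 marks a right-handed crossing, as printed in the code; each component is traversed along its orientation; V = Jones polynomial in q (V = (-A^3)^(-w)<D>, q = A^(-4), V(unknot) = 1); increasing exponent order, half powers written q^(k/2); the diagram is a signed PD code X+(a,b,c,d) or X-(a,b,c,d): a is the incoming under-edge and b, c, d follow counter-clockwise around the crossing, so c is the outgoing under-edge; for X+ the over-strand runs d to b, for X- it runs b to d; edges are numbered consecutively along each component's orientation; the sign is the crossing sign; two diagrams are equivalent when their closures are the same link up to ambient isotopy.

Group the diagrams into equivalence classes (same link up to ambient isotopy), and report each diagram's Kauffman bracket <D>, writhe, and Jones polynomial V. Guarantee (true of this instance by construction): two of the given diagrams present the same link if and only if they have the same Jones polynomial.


grouping into links: {D1} | {D2} | {D3}
V(D1) = 1  (w +2, c 12, <D> = A^6)
V(D2) = -q^-4 + q^-3 + q^-1  [14 crossings, <D> = A^-8 + 1 - A^4, w = -4]
V(D3) = q^-2 - q^-1 + 1 - q + q^2  (w 0, c 14, <D> = A^-8 - A^-4 + 1 - A^4 + A^8)
key observation: 3 values of V(q) split the 3 diagrams


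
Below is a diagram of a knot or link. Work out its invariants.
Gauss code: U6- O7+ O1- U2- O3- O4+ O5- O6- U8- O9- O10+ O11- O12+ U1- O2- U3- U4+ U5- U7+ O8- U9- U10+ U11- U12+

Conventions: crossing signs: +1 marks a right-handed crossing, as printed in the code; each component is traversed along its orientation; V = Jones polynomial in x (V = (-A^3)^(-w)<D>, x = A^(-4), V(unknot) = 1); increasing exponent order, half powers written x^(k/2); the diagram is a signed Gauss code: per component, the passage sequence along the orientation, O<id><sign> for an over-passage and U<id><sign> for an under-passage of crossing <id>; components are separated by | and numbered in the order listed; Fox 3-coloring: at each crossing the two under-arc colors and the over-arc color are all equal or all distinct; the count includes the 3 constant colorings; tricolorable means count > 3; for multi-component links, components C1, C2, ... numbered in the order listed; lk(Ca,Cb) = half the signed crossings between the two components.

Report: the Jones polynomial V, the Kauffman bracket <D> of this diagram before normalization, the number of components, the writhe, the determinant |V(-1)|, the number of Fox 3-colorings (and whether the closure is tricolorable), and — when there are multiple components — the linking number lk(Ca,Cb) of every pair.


Jones polynomial: V(x) = -x^-6 + x^-5 - x^-4 + 2x^-3 - x^-2 + x^-1
<D> = A^-8 - A^-4 + 2 - A^4 + A^8 - A^12; writhe -4
components 1, writhe -4 (12 crossings)
3-colorings: 3 of 3^12, det 7 — not tricolorable
note: |V(-1)| = 7: so not tricolorable, since 3 does not divide 7


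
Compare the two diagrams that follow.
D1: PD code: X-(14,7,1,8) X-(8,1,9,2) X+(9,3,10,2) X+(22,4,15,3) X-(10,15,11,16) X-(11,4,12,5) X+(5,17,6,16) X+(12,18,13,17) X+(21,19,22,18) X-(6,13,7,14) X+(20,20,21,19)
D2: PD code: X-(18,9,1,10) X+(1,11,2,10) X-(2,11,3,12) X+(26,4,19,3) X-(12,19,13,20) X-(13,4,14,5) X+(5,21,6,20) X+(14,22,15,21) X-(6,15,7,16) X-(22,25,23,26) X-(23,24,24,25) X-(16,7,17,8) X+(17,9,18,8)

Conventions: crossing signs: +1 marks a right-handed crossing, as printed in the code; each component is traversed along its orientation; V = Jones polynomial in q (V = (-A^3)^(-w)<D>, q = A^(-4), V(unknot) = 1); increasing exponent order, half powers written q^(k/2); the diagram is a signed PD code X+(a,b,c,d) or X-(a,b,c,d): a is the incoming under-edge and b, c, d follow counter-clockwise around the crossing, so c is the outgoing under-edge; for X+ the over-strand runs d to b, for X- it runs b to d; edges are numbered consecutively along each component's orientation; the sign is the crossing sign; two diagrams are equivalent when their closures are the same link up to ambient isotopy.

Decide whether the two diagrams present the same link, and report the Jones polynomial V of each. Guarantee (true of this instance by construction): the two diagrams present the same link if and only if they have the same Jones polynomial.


equivalent: yes
D1 (bracket A^-3 + 2A^5 - A^9 + A^13 - A^17; 11 crossings at w = +1): V = q^(-7/2) - q^(-5/2) + q^(-3/2) - 2q^(-1/2) - q^(3/2)
V(D2) = q^(-7/2) - q^(-5/2) + q^(-3/2) - 2q^(-1/2) - q^(3/2)  [13 crossings, <D> = A^-15 + 2A^-7 - A^-3 + A - A^5, w = -3]
observation: one V(q) for all 2 diagrams — one class (guaranteed)
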